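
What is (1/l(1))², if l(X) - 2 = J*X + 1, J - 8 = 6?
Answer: 1/289 ≈ 0.0034602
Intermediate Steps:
J = 14 (J = 8 + 6 = 14)
l(X) = 3 + 14*X (l(X) = 2 + (14*X + 1) = 2 + (1 + 14*X) = 3 + 14*X)
(1/l(1))² = (1/(3 + 14*1))² = (1/(3 + 14))² = (1/17)² = 1/289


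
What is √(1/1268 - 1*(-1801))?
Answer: 3*√80435897/634 ≈ 42.438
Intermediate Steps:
√(1/1268 - 1*(-1801)) = √(1/1268 + 1801) = √(2283669/1268) = 3*√80435897/634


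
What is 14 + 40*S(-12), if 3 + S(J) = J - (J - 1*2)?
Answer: -26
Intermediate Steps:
S(J) = -1 (S(J) = -3 + (J - (J - 1*2)) = -3 + (J - (J - 2)) = -3 + (J - (-2 + J)) = -3 + (J + (2 - J)) = -3 + 2 = -1)
14 + 40*S(-12) = 14 + 40*(-1) = 14 - 40 = -26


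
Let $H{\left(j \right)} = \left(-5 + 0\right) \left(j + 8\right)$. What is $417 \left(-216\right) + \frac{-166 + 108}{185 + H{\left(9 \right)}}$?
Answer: $- \frac{4503629}{50} \approx -90073.0$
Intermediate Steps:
$H{\left(j \right)} = -40 - 5 j$ ($H{\left(j \right)} = - 5 \left(8 + j\right) = -40 - 5 j$)
$417 \left(-216\right) + \frac{-166 + 108}{185 + H{\left(9 \right)}} = 417 \left(-216\right) + \frac{-166 + 108}{185 - 85} = -90072 - \frac{58}{185 - 85} = -90072 - \frac{58}{100} = -90072 - \frac{29}{50} = - \frac{4503629}{50}$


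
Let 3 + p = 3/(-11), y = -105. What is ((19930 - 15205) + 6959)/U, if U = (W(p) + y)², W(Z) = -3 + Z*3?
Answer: 353441/419904 ≈ 0.84172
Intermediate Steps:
p = -36/11 (p = -3 + 3/(-11) = -3 + 3*(-1/11) = -3 - 3/11 = -36/11 ≈ -3.2727)
W(Z) = -3 + 3*Z
U = 1679616/121 (U = ((-3 + 3*(-36/11)) - 105)² = ((-3 - 108/11) - 105)² = (-141/11 - 105)² = (-1296/11)² = 1679616/121 ≈ 13881.)
((19930 - 15205) + 6959)/U = ((19930 - 15205) + 6959)/(1679616/121) = (4725 + 6959)*(121/1679616) = 11684*(121/1679616) = 353441/419904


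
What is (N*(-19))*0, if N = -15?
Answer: 0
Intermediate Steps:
(N*(-19))*0 = -15*(-19)*0 = 285*0 = 0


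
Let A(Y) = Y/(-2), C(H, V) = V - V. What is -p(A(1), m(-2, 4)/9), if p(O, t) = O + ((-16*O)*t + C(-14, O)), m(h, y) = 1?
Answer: -7/18 ≈ -0.38889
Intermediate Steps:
C(H, V) = 0
A(Y) = -Y/2 (A(Y) = Y*(-1/2) = -Y/2)
p(O, t) = O - 16*O*t (p(O, t) = O + ((-16*O)*t + 0) = O + (-16*O*t + 0) = O - 16*O*t)
-p(A(1), m(-2, 4)/9) = -(-1/2*1)*(1 - 16/9) = -(-1)*(1 - 16/9)/2 = -(-1)*(-7)/(2*9) = -1*7/18 = -7/18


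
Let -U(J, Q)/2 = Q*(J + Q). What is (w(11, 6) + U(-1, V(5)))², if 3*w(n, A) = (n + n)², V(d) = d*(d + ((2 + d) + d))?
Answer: 1794030736/9 ≈ 1.9934e+8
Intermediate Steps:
V(d) = d*(2 + 3*d) (V(d) = d*(d + (2 + 2*d)) = d*(2 + 3*d))
U(J, Q) = -2*Q*(J + Q)
w(n, A) = 4*n²/3 (w(n, A) = (n + n)²/3 = (2*n)²/3 = (4*n²)/3 = 4*n²/3)
(w(11, 6) + U(-1, V(5)))² = ((4/3)*11² - 2*5*(2 + 3*5)*(-1 + 5*(2 + 3*5)))² = ((4/3)*121 - 2*5*(2 + 15)*(-1 + 5*(2 + 15)))² = (484/3 - 2*5*17*(-1 + 5*17))² = (484/3 - 2*85*(-1 + 85))² = (484/3 - 2*85*84)² = (484/3 - 14280)² = (-42356/3)² = 1794030736/9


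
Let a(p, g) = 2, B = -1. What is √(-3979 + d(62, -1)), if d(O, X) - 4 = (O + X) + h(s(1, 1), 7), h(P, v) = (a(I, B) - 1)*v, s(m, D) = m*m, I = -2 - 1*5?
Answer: I*√3907 ≈ 62.506*I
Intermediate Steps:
I = -7 (I = -2 - 5 = -7)
s(m, D) = m²
h(P, v) = v (h(P, v) = (2 - 1)*v = 1*v = v)
d(O, X) = 11 + O + X (d(O, X) = 4 + ((O + X) + 7) = 4 + (7 + O + X) = 11 + O + X)
√(-3979 + d(62, -1)) = √(-3979 + (11 + 62 - 1)) = √(-3979 + 72) = √(-3907) = I*√3907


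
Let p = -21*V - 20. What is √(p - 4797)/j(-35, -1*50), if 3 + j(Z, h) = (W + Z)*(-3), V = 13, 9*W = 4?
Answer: 3*I*√5090/302 ≈ 0.70872*I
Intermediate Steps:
W = 4/9 (W = (⅑)*4 = 4/9 ≈ 0.44444)
j(Z, h) = -13/3 - 3*Z (j(Z, h) = -3 + (4/9 + Z)*(-3) = -3 + (-4/3 - 3*Z) = -13/3 - 3*Z)
p = -293 (p = -21*13 - 20 = -273 - 20 = -293)
√(p - 4797)/j(-35, -1*50) = √(-293 - 4797)/(-13/3 - 3*(-35)) = √(-5090)/(-13/3 + 105) = (I*√5090)/(302/3) = (I*√5090)*(3/302) = 3*I*√5090/302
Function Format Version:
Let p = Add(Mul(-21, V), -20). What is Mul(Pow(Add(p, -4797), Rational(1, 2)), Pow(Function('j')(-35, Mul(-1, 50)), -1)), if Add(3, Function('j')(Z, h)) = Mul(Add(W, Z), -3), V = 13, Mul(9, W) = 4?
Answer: Mul(Rational(3, 302), I, Pow(5090, Rational(1, 2))) ≈ Mul(0.70872, I)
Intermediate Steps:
W = Rational(4, 9) (W = Mul(Rational(1, 9), 4) = Rational(4, 9) ≈ 0.44444)
Function('j')(Z, h) = Add(Rational(-13, 3), Mul(-3, Z)) (Function('j')(Z, h) = Add(-3, Mul(Add(Rational(4, 9), Z), -3)) = Add(-3, Add(Rational(-4, 3), Mul(-3, Z))) = Add(Rational(-13, 3), Mul(-3, Z)))
p = -293 (p = Add(Mul(-21, 13), -20) = Add(-273, -20) = -293)
Mul(Pow(Add(p, -4797), Rational(1, 2)), Pow(Function('j')(-35, Mul(-1, 50)), -1)) = Mul(Pow(Add(-293, -4797), Rational(1, 2)), Pow(Add(Rational(-13, 3), Mul(-3, -35)), -1)) = Mul(Pow(-5090, Rational(1, 2)), Pow(Add(Rational(-13, 3), 105), -1)) = Mul(Mul(I, Pow(5090, Rational(1, 2))), Pow(Rational(302, 3), -1)) = Mul(Mul(I, Pow(5090, Rational(1, 2))), Rational(3, 302)) = Mul(Rational(3, 302), I, Pow(5090, Rational(1, 2)))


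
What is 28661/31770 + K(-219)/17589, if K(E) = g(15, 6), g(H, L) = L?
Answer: 168102983/186267510 ≈ 0.90248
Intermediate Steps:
K(E) = 6
28661/31770 + K(-219)/17589 = 28661/31770 + 6/17589 = 28661*(1/31770) + 6*(1/17589) = 28661/31770 + 2/5863 = 168102983/186267510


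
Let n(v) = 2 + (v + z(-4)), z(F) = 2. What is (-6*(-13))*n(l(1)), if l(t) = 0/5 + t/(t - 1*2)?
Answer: 234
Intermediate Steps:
l(t) = t/(-2 + t) (l(t) = 0*(1/5) + t/(t - 2) = 0 + t/(-2 + t) = t/(-2 + t))
n(v) = 4 + v (n(v) = 2 + (v + 2) = 2 + (2 + v) = 4 + v)
(-6*(-13))*n(l(1)) = (-6*(-13))*(4 + 1/(-2 + 1)) = 78*(4 + 1/(-1)) = 78*(4 + 1*(-1)) = 78*(4 - 1) = 78*3 = 234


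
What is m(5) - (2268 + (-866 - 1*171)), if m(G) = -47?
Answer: -1278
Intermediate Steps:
m(5) - (2268 + (-866 - 1*171)) = -47 - (2268 + (-866 - 1*171)) = -47 - (2268 + (-866 - 171)) = -47 - (2268 - 1037) = -47 - 1*1231 = -47 - 1231 = -1278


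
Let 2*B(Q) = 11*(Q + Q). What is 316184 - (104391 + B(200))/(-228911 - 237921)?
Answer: 147604915679/466832 ≈ 3.1618e+5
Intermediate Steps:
B(Q) = 11*Q (B(Q) = (11*(Q + Q))/2 = (11*(2*Q))/2 = (22*Q)/2 = 11*Q)
316184 - (104391 + B(200))/(-228911 - 237921) = 316184 - (104391 + 11*200)/(-228911 - 237921) = 316184 - (104391 + 2200)/(-466832) = 316184 - 106591*(-1)/466832 = 316184 - 1*(-106591/466832) = 316184 + 106591/466832 = 147604915679/466832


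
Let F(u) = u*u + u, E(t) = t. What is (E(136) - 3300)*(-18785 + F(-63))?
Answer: 47077156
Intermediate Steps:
F(u) = u + u² (F(u) = u² + u = u + u²)
(E(136) - 3300)*(-18785 + F(-63)) = (136 - 3300)*(-18785 - 63*(1 - 63)) = -3164*(-18785 - 63*(-62)) = -3164*(-18785 + 3906) = -3164*(-14879) = 47077156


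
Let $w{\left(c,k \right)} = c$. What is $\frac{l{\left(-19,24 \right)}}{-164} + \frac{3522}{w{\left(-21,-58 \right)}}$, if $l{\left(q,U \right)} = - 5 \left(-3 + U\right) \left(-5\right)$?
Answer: $- \frac{196211}{1148} \approx -170.92$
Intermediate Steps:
$l{\left(q,U \right)} = -75 + 25 U$ ($l{\left(q,U \right)} = \left(15 - 5 U\right) \left(-5\right) = -75 + 25 U$)
$\frac{l{\left(-19,24 \right)}}{-164} + \frac{3522}{w{\left(-21,-58 \right)}} = \frac{-75 + 25 \cdot 24}{-164} + \frac{3522}{-21} = \left(-75 + 600\right) \left(- \frac{1}{164}\right) + 3522 \left(- \frac{1}{21}\right) = 525 \left(- \frac{1}{164}\right) - \frac{1174}{7} = - \frac{525}{164} - \frac{1174}{7} = - \frac{196211}{1148}$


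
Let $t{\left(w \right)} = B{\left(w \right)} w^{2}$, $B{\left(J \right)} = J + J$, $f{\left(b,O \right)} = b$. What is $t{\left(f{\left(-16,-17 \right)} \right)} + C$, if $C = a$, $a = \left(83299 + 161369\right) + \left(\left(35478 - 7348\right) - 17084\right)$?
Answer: $247522$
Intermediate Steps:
$B{\left(J \right)} = 2 J$
$t{\left(w \right)} = 2 w^{3}$ ($t{\left(w \right)} = 2 w w^{2} = 2 w^{3}$)
$a = 255714$ ($a = 244668 + \left(\left(35478 - 7348\right) - 17084\right) = 244668 + \left(28130 - 17084\right) = 244668 + 11046 = 255714$)
$C = 255714$
$t{\left(f{\left(-16,-17 \right)} \right)} + C = 2 \left(-16\right)^{3} + 255714 = 2 \left(-4096\right) + 255714 = -8192 + 255714 = 247522$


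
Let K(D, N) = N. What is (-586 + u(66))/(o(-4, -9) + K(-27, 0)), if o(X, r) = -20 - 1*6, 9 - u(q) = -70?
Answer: 39/2 ≈ 19.500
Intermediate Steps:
u(q) = 79 (u(q) = 9 - 1*(-70) = 9 + 70 = 79)
o(X, r) = -26 (o(X, r) = -20 - 6 = -26)
(-586 + u(66))/(o(-4, -9) + K(-27, 0)) = (-586 + 79)/(-26 + 0) = -507/(-26) = -507*(-1/26) = 39/2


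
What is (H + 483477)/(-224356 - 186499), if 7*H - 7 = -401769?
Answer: -2982577/2875985 ≈ -1.0371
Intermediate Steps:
H = -401762/7 (H = 1 + (1/7)*(-401769) = 1 - 401769/7 = -401762/7 ≈ -57395.)
(H + 483477)/(-224356 - 186499) = (-401762/7 + 483477)/(-224356 - 186499) = (2982577/7)/(-410855) = (2982577/7)*(-1/410855) = -2982577/2875985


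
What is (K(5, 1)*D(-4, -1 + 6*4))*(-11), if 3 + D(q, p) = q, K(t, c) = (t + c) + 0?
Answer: 462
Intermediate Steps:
K(t, c) = c + t (K(t, c) = (c + t) + 0 = c + t)
D(q, p) = -3 + q
(K(5, 1)*D(-4, -1 + 6*4))*(-11) = ((1 + 5)*(-3 - 4))*(-11) = (6*(-7))*(-11) = -42*(-11) = 462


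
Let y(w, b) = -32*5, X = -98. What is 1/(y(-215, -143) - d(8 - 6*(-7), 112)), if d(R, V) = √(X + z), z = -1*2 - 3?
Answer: I/(√103 - 160*I) ≈ -0.006225 + 0.00039485*I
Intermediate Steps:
z = -5 (z = -2 - 3 = -5)
y(w, b) = -160
d(R, V) = I*√103 (d(R, V) = √(-98 - 5) = √(-103) = I*√103)
1/(y(-215, -143) - d(8 - 6*(-7), 112)) = 1/(-160 - I*√103)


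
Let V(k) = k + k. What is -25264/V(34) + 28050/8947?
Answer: -56032402/152099 ≈ -368.39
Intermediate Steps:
V(k) = 2*k
-25264/V(34) + 28050/8947 = -25264/(2*34) + 28050/8947 = -25264/68 + 28050*(1/8947) = -25264*1/68 + 28050/8947 = -6316/17 + 28050/8947 = -56032402/152099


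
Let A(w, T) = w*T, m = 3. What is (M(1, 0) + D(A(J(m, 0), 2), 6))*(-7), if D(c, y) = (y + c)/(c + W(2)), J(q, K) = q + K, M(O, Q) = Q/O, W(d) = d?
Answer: -21/2 ≈ -10.500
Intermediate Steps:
J(q, K) = K + q
A(w, T) = T*w
D(c, y) = (c + y)/(2 + c) (D(c, y) = (y + c)/(c + 2) = (c + y)/(2 + c))
(M(1, 0) + D(A(J(m, 0), 2), 6))*(-7) = (0/1 + (2*(0 + 3) + 6)/(2 + 2*(0 + 3)))*(-7) = (0*1 + (2*3 + 6)/(2 + 2*3))*(-7) = (0 + (6 + 6)/(2 + 6))*(-7) = (0 + 12/8)*(-7) = (0 + (1/8)*12)*(-7) = (0 + 3/2)*(-7) = (3/2)*(-7) = -21/2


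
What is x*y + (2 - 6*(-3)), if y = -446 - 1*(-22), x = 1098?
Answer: -465532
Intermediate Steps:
y = -424 (y = -446 + 22 = -424)
x*y + (2 - 6*(-3)) = 1098*(-424) + (2 - 6*(-3)) = -465552 + (2 + 18) = -465552 + 20 = -465532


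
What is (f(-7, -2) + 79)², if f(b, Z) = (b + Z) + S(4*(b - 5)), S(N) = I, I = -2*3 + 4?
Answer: 4624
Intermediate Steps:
I = -2 (I = -6 + 4 = -2)
S(N) = -2
f(b, Z) = -2 + Z + b (f(b, Z) = (b + Z) - 2 = (Z + b) - 2 = -2 + Z + b)
(f(-7, -2) + 79)² = ((-2 - 2 - 7) + 79)² = (-11 + 79)² = 68² = 4624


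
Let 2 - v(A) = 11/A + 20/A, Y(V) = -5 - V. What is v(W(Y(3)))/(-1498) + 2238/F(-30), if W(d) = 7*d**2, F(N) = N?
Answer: -250326117/3355520 ≈ -74.601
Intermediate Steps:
v(A) = 2 - 31/A (v(A) = 2 - (11/A + 20/A) = 2 - 31/A)
v(W(Y(3)))/(-1498) + 2238/F(-30) = (2 - 31*1/(7*(-5 - 1*3)**2))/(-1498) + 2238/(-30) = (2 - 31*1/(7*(-5 - 3)**2))*(-1/1498) + 2238*(-1/30) = (2 - 31/(7*(-8)**2))*(-1/1498) - 373/5 = (2 - 31/(7*64))*(-1/1498) - 373/5 = (2 - 31/448)*(-1/1498) - 373/5 = (865/448)*(-1/1498) - 373/5 = -865/671104 - 373/5 = -250326117/3355520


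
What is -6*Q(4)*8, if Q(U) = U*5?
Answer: -960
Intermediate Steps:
Q(U) = 5*U
-6*Q(4)*8 = -30*4*8 = -6*20*8 = -120*8 = -960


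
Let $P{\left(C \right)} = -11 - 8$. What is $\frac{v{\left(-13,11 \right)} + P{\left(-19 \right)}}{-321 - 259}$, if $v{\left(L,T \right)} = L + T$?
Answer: $\frac{21}{580} \approx 0.036207$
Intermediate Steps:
$P{\left(C \right)} = -19$ ($P{\left(C \right)} = -11 - 8 = -19$)
$\frac{v{\left(-13,11 \right)} + P{\left(-19 \right)}}{-321 - 259} = \frac{\left(-13 + 11\right) - 19}{-321 - 259} = \frac{-2 - 19}{-321 - 259} = - \frac{21}{-321 - 259} = - \frac{21}{-580} = \left(-21\right) \left(- \frac{1}{580}\right) = \frac{21}{580}$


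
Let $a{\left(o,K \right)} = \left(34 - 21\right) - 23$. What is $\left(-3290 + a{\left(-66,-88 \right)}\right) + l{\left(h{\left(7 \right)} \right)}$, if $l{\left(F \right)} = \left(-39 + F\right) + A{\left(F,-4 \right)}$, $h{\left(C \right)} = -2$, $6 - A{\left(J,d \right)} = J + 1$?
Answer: $-3334$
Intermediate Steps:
$A{\left(J,d \right)} = 5 - J$ ($A{\left(J,d \right)} = 6 - \left(J + 1\right) = 6 - \left(1 + J\right) = 5 - J$)
$a{\left(o,K \right)} = -10$ ($a{\left(o,K \right)} = 13 - 23 = -10$)
$l{\left(F \right)} = -34$ ($l{\left(F \right)} = \left(-39 + F\right) - \left(-5 + F\right) = -34$)
$\left(-3290 + a{\left(-66,-88 \right)}\right) + l{\left(h{\left(7 \right)} \right)} = \left(-3290 - 10\right) - 34 = -3300 - 34 = -3334$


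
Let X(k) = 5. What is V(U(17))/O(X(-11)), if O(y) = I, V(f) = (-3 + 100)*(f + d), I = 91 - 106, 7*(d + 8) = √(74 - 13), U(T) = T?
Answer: -291/5 - 97*√61/105 ≈ -65.415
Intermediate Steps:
d = -8 + √61/7 (d = -8 + √(74 - 13)/7 = -8 + √61/7 ≈ -6.8842)
I = -15
V(f) = -776 + 97*f + 97*√61/7 (V(f) = (-3 + 100)*(f + (-8 + √61/7)) = 97*(-8 + f + √61/7) = -776 + 97*f + 97*√61/7)
O(y) = -15
V(U(17))/O(X(-11)) = (-776 + 97*17 + 97*√61/7)/(-15) = (-776 + 1649 + 97*√61/7)*(-1/15) = (873 + 97*√61/7)*(-1/15) = -291/5 - 97*√61/105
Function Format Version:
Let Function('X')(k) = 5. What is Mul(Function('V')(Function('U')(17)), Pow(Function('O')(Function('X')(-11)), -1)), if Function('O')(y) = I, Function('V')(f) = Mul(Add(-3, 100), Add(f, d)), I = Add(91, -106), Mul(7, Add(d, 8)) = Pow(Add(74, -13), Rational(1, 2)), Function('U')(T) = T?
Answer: Add(Rational(-291, 5), Mul(Rational(-97, 105), Pow(61, Rational(1, 2)))) ≈ -65.415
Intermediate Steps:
d = Add(-8, Mul(Rational(1, 7), Pow(61, Rational(1, 2)))) (d = Add(-8, Mul(Rational(1, 7), Pow(Add(74, -13), Rational(1, 2)))) = Add(-8, Mul(Rational(1, 7), Pow(61, Rational(1, 2)))) ≈ -6.8842)
I = -15
Function('V')(f) = Add(-776, Mul(97, f), Mul(Rational(97, 7), Pow(61, Rational(1, 2)))) (Function('V')(f) = Mul(Add(-3, 100), Add(f, Add(-8, Mul(Rational(1, 7), Pow(61, Rational(1, 2)))))) = Mul(97, Add(-8, f, Mul(Rational(1, 7), Pow(61, Rational(1, 2))))) = Add(-776, Mul(97, f), Mul(Rational(97, 7), Pow(61, Rational(1, 2)))))
Function('O')(y) = -15
Mul(Function('V')(Function('U')(17)), Pow(Function('O')(Function('X')(-11)), -1)) = Mul(Add(-776, Mul(97, 17), Mul(Rational(97, 7), Pow(61, Rational(1, 2)))), Pow(-15, -1)) = Mul(Add(-776, 1649, Mul(Rational(97, 7), Pow(61, Rational(1, 2)))), Rational(-1, 15)) = Mul(Add(873, Mul(Rational(97, 7), Pow(61, Rational(1, 2)))), Rational(-1, 15)) = Add(Rational(-291, 5), Mul(Rational(-97, 105), Pow(61, Rational(1, 2))))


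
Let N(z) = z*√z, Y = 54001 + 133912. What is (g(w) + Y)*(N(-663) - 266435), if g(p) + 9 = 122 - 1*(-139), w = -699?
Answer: -50133741775 - 124753395*I*√663 ≈ -5.0134e+10 - 3.2122e+9*I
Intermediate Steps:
Y = 187913
N(z) = z^(3/2)
g(p) = 252 (g(p) = -9 + (122 - 1*(-139)) = -9 + (122 + 139) = -9 + 261 = 252)
(g(w) + Y)*(N(-663) - 266435) = (252 + 187913)*((-663)^(3/2) - 266435) = 188165*(-663*I*√663 - 266435) = 188165*(-266435 - 663*I*√663) = -50133741775 - 124753395*I*√663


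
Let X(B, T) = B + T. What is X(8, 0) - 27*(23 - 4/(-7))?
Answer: -4399/7 ≈ -628.43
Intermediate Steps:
X(8, 0) - 27*(23 - 4/(-7)) = (8 + 0) - 27*(23 - 4/(-7)) = 8 - 27*(23 - 4*(-1)/7) = 8 - 27*(23 - 1*(-4/7)) = 8 - 27*(23 + 4/7) = 8 - 27*165/7 = 8 - 4455/7 = -4399/7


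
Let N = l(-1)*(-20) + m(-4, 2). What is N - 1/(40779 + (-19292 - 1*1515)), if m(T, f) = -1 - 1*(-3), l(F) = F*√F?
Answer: 39943/19972 + 20*I ≈ 2.0 + 20.0*I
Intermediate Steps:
l(F) = F^(3/2)
m(T, f) = 2 (m(T, f) = -1 + 3 = 2)
N = 2 + 20*I (N = (-1)^(3/2)*(-20) + 2 = -I*(-20) + 2 = 20*I + 2 = 2 + 20*I ≈ 2.0 + 20.0*I)
N - 1/(40779 + (-19292 - 1*1515)) = (2 + 20*I) - 1/(40779 + (-19292 - 1*1515)) = (2 + 20*I) - 1/(40779 + (-19292 - 1515)) = (2 + 20*I) - 1/(40779 - 20807) = (2 + 20*I) - 1/19972 = 39943/19972 + 20*I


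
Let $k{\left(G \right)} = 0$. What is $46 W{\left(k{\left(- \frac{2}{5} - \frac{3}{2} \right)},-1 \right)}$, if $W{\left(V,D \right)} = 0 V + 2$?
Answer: $92$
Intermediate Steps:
$W{\left(V,D \right)} = 2$ ($W{\left(V,D \right)} = 0 + 2 = 2$)
$46 W{\left(k{\left(- \frac{2}{5} - \frac{3}{2} \right)},-1 \right)} = 46 \cdot 2 = 92$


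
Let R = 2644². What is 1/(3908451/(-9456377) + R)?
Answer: 9456377/66107031215021 ≈ 1.4305e-7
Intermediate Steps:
R = 6990736
1/(3908451/(-9456377) + R) = 1/(3908451/(-9456377) + 6990736) = 1/(3908451*(-1/9456377) + 6990736) = 1/(-3908451/9456377 + 6990736) = 1/(66107031215021/9456377) = 9456377/66107031215021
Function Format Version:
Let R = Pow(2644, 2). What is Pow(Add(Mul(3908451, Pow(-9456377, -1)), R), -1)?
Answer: Rational(9456377, 66107031215021) ≈ 1.4305e-7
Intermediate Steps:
R = 6990736
Pow(Add(Mul(3908451, Pow(-9456377, -1)), R), -1) = Pow(Add(Mul(3908451, Pow(-9456377, -1)), 6990736), -1) = Pow(Add(Mul(3908451, Rational(-1, 9456377)), 6990736), -1) = Pow(Add(Rational(-3908451, 9456377), 6990736), -1) = Pow(Rational(66107031215021, 9456377), -1) = Rational(9456377, 66107031215021)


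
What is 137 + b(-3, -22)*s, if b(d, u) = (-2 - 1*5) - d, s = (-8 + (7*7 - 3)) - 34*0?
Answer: -15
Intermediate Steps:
s = 38 (s = (-8 + (49 - 3)) + 0 = (-8 + 46) + 0 = 38 + 0 = 38)
b(d, u) = -7 - d (b(d, u) = (-2 - 5) - d = -7 - d)
137 + b(-3, -22)*s = 137 + (-7 - 1*(-3))*38 = 137 + (-7 + 3)*38 = 137 - 4*38 = 137 - 152 = -15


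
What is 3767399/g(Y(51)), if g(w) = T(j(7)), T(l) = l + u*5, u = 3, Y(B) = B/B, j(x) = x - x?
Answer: 3767399/15 ≈ 2.5116e+5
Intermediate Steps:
j(x) = 0
Y(B) = 1
T(l) = 15 + l (T(l) = l + 3*5 = l + 15 = 15 + l)
g(w) = 15 (g(w) = 15 + 0 = 15)
3767399/g(Y(51)) = 3767399/15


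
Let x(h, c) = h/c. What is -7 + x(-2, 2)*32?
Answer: -39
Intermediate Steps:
-7 + x(-2, 2)*32 = -7 - 2/2*32 = -7 - 2*½*32 = -7 - 1*32 = -7 - 32 = -39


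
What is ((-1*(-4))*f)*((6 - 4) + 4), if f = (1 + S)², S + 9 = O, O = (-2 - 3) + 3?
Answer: 2400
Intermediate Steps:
O = -2 (O = -5 + 3 = -2)
S = -11 (S = -9 - 2 = -11)
f = 100 (f = (1 - 11)² = (-10)² = 100)
((-1*(-4))*f)*((6 - 4) + 4) = (-1*(-4)*100)*((6 - 4) + 4) = (4*100)*(2 + 4) = 400*6 = 2400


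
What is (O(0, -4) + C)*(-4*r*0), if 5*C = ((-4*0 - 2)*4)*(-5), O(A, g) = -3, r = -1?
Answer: 0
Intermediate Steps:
C = 8 (C = (((-4*0 - 2)*4)*(-5))/5 = (((0 - 2)*4)*(-5))/5 = (-2*4*(-5))/5 = (-8*(-5))/5 = (⅕)*40 = 8)
(O(0, -4) + C)*(-4*r*0) = (-3 + 8)*(-4*(-1)*0) = 5*(4*0) = 5*0 = 0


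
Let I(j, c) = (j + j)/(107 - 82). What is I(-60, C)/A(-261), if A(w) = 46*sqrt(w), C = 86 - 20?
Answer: 4*I*sqrt(29)/3335 ≈ 0.006459*I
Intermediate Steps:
C = 66
I(j, c) = 2*j/25 (I(j, c) = (2*j)/25 = (2*j)*(1/25) = 2*j/25)
I(-60, C)/A(-261) = ((2/25)*(-60))/((46*sqrt(-261))) = -24*(-I*sqrt(29)/4002)/5 = -(-4)*I*sqrt(29)/3335 = 4*I*sqrt(29)/3335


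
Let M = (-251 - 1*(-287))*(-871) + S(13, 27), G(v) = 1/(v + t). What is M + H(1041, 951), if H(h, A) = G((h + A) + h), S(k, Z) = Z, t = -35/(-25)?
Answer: -475323583/15172 ≈ -31329.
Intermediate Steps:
t = 7/5 (t = -35*(-1/25) = 7/5 ≈ 1.4000)
G(v) = 1/(7/5 + v) (G(v) = 1/(v + 7/5) = 1/(7/5 + v))
H(h, A) = 5/(7 + 5*A + 10*h) (H(h, A) = 5/(7 + 5*((h + A) + h)) = 5/(7 + 5*((A + h) + h)) = 5/(7 + 5*(A + 2*h)) = 5/(7 + (5*A + 10*h)) = 5/(7 + 5*A + 10*h))
M = -31329 (M = (-251 - 1*(-287))*(-871) + 27 = (-251 + 287)*(-871) + 27 = 36*(-871) + 27 = -31356 + 27 = -31329)
M + H(1041, 951) = -31329 + 5/(7 + 5*951 + 10*1041) = -31329 + 5/(7 + 4755 + 10410) = -31329 + 5/15172 = -475323583/15172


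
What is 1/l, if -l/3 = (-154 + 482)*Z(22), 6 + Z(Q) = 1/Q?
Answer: 11/64452 ≈ 0.00017067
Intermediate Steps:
Z(Q) = -6 + 1/Q
l = 64452/11 (l = -3*(-154 + 482)*(-6 + 1/22) = -984*(-6 + 1/22) = -984*(-131)/22 = -3*(-21484/11) = 64452/11 ≈ 5859.3)
1/l = 1/(64452/11) = 11/64452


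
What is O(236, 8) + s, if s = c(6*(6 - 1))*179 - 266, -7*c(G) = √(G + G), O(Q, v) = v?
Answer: -258 - 358*√15/7 ≈ -456.08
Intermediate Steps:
c(G) = -√2*√G/7 (c(G) = -√(G + G)/7 = -√2*√G/7)
s = -266 - 358*√15/7 (s = -√2*√(6*(6 - 1))/7*179 - 266 = -√2*√(6*5)/7*179 - 266 = -√2*√30/7*179 - 266 = -2*√15/7*179 - 266 = -358*√15/7 - 266 = -266 - 358*√15/7 ≈ -464.08)
O(236, 8) + s = 8 + (-266 - 358*√15/7) = -258 - 358*√15/7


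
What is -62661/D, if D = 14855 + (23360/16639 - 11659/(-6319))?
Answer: -74025762909/17553074764 ≈ -4.2173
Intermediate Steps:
D = 17553074764/1181369 (D = 14855 + (23360*(1/16639) - 11659*(-1/6319)) = 14855 + (23360/16639 + 131/71) = 14855 + 3838269/1181369 = 17553074764/1181369 ≈ 14858.)
-62661/D = -62661/17553074764/1181369 = -62661*1181369/17553074764 = -74025762909/17553074764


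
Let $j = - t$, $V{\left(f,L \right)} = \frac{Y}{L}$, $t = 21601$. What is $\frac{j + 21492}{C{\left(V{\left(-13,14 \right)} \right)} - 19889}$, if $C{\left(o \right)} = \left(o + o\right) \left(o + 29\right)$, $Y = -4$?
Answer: $\frac{5341}{975365} \approx 0.0054759$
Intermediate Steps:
$V{\left(f,L \right)} = - \frac{4}{L}$
$j = -21601$ ($j = \left(-1\right) 21601 = -21601$)
$C{\left(o \right)} = 2 o \left(29 + o\right)$
$\frac{j + 21492}{C{\left(V{\left(-13,14 \right)} \right)} - 19889} = \frac{-21601 + 21492}{2 \left(- \frac{4}{14}\right) \left(29 - \frac{4}{14}\right) - 19889} = - \frac{109}{2 \left(\left(-4\right) \frac{1}{14}\right) \left(29 - \frac{2}{7}\right) - 19889} = - \frac{109}{2 \left(- \frac{2}{7}\right) \left(29 - \frac{2}{7}\right) - 19889} = - \frac{109}{2 \left(- \frac{2}{7}\right) \frac{201}{7} - 19889} = - \frac{109}{- \frac{804}{49} - 19889} = - \frac{109}{- \frac{975365}{49}} = \left(-109\right) \left(- \frac{49}{975365}\right) = \frac{5341}{975365}$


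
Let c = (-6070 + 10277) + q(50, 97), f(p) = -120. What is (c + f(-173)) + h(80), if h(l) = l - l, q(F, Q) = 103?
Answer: 4190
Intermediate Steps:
h(l) = 0
c = 4310 (c = (-6070 + 10277) + 103 = 4207 + 103 = 4310)
(c + f(-173)) + h(80) = (4310 - 120) + 0 = 4190 + 0 = 4190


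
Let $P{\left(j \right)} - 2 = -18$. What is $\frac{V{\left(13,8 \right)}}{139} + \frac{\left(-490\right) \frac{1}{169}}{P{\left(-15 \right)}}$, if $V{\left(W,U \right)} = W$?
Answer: $\frac{51631}{187928} \approx 0.27474$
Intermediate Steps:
$P{\left(j \right)} = -16$ ($P{\left(j \right)} = 2 - 18 = -16$)
$\frac{V{\left(13,8 \right)}}{139} + \frac{\left(-490\right) \frac{1}{169}}{P{\left(-15 \right)}} = \frac{13}{139} + \frac{\left(-490\right) \frac{1}{169}}{-16} = 13 \cdot \frac{1}{139} + \left(-490\right) \frac{1}{169} \left(- \frac{1}{16}\right) = \frac{13}{139} - - \frac{245}{1352} = \frac{13}{139} + \frac{245}{1352} = \frac{51631}{187928}$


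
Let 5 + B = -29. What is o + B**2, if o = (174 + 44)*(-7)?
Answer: -370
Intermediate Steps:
B = -34 (B = -5 - 29 = -34)
o = -1526 (o = 218*(-7) = -1526)
o + B**2 = -1526 + (-34)**2 = -1526 + 1156 = -370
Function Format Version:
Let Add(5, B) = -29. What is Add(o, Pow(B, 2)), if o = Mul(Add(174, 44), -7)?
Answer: -370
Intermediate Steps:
B = -34 (B = Add(-5, -29) = -34)
o = -1526 (o = Mul(218, -7) = -1526)
Add(o, Pow(B, 2)) = Add(-1526, Pow(-34, 2)) = Add(-1526, 1156) = -370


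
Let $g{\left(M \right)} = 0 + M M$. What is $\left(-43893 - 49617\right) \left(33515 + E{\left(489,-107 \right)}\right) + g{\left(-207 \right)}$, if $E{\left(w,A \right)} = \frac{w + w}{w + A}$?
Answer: $- \frac{598629183381}{191} \approx -3.1342 \cdot 10^{9}$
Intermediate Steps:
$E{\left(w,A \right)} = \frac{2 w}{A + w}$
$g{\left(M \right)} = M^{2}$ ($g{\left(M \right)} = 0 + M^{2} = M^{2}$)
$\left(-43893 - 49617\right) \left(33515 + E{\left(489,-107 \right)}\right) + g{\left(-207 \right)} = \left(-43893 - 49617\right) \left(33515 + 2 \cdot 489 \frac{1}{-107 + 489}\right) + \left(-207\right)^{2} = - 93510 \left(33515 + 2 \cdot 489 \cdot \frac{1}{382}\right) + 42849 = - 93510 \left(33515 + \frac{489}{191}\right) + 42849 = \left(-93510\right) \frac{6401854}{191} + 42849 = - \frac{598637367540}{191} + 42849 = - \frac{598629183381}{191}$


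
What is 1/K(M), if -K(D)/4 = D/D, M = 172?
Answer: -¼ ≈ -0.25000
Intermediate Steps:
K(D) = -4 (K(D) = -4*D/D = -4*1 = -4)
1/K(M) = 1/(-4) = -¼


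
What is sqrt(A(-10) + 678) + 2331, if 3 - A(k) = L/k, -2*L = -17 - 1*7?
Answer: 2331 + 3*sqrt(1895)/5 ≈ 2357.1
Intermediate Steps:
L = 12 (L = -(-17 - 1*7)/2 = -(-17 - 7)/2 = -1/2*(-24) = 12)
A(k) = 3 - 12/k
sqrt(A(-10) + 678) + 2331 = sqrt((3 - 12/(-10)) + 678) + 2331 = sqrt((3 - 12*(-1/10)) + 678) + 2331 = sqrt((3 + 6/5) + 678) + 2331 = sqrt(21/5 + 678) + 2331 = sqrt(3411/5) + 2331 = 3*sqrt(1895)/5 + 2331 = 2331 + 3*sqrt(1895)/5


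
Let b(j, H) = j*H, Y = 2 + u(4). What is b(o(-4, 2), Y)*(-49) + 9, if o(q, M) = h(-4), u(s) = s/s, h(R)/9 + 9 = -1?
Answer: 13239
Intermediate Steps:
h(R) = -90 (h(R) = -81 + 9*(-1) = -81 - 9 = -90)
u(s) = 1
o(q, M) = -90
Y = 3 (Y = 2 + 1 = 3)
b(j, H) = H*j
b(o(-4, 2), Y)*(-49) + 9 = (3*(-90))*(-49) + 9 = -270*(-49) + 9 = 13230 + 9 = 13239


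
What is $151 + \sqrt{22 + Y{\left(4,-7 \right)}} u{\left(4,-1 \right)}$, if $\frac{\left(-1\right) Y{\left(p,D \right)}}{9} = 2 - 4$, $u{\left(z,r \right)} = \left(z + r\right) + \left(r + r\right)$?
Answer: $151 + 2 \sqrt{10} \approx 157.32$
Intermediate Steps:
$u{\left(z,r \right)} = z + 3 r$ ($u{\left(z,r \right)} = \left(r + z\right) + 2 r = z + 3 r$)
$Y{\left(p,D \right)} = 18$ ($Y{\left(p,D \right)} = - 9 \left(2 - 4\right) = \left(-9\right) \left(-2\right) = 18$)
$151 + \sqrt{22 + Y{\left(4,-7 \right)}} u{\left(4,-1 \right)} = 151 + \sqrt{22 + 18} \left(4 + 3 \left(-1\right)\right) = 151 + \sqrt{40} \left(4 - 3\right) = 151 + 2 \sqrt{10} \cdot 1 = 151 + 2 \sqrt{10}$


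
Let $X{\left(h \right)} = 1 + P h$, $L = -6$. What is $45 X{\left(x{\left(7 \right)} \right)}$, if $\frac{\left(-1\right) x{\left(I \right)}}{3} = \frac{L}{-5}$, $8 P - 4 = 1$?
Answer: $- \frac{225}{4} \approx -56.25$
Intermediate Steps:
$P = \frac{5}{8}$ ($P = \frac{1}{2} + \frac{1}{8} \cdot 1 = \frac{1}{2} + \frac{1}{8} = \frac{5}{8} \approx 0.625$)
$x{\left(I \right)} = - \frac{18}{5}$ ($x{\left(I \right)} = - 3 \left(- \frac{6}{-5}\right) = - 3 \left(\left(-6\right) \left(- \frac{1}{5}\right)\right) = \left(-3\right) \frac{6}{5} = - \frac{18}{5}$)
$X{\left(h \right)} = 1 + \frac{5 h}{8}$
$45 X{\left(x{\left(7 \right)} \right)} = 45 \left(1 + \frac{5}{8} \left(- \frac{18}{5}\right)\right) = 45 \left(1 - \frac{9}{4}\right) = 45 \left(- \frac{5}{4}\right) = - \frac{225}{4}$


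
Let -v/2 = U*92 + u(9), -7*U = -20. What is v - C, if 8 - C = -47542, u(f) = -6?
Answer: -336446/7 ≈ -48064.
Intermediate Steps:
U = 20/7 (U = -1/7*(-20) = 20/7 ≈ 2.8571)
v = -3596/7 (v = -2*((20/7)*92 - 6) = -2*(1840/7 - 6) = -2*1798/7 = -3596/7 ≈ -513.71)
C = 47550 (C = 8 - 1*(-47542) = 8 + 47542 = 47550)
v - C = -3596/7 - 1*47550 = -3596/7 - 47550 = -336446/7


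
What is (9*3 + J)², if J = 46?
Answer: 5329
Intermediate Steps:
(9*3 + J)² = (9*3 + 46)² = (27 + 46)² = 73² = 5329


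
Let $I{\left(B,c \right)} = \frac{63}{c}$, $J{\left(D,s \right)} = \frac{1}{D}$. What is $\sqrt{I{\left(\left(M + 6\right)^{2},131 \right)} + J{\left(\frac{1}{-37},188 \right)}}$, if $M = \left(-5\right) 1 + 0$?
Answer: $\frac{4 i \sqrt{39169}}{131} \approx 6.0431 i$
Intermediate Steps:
$M = -5$ ($M = -5 + 0 = -5$)
$\sqrt{I{\left(\left(M + 6\right)^{2},131 \right)} + J{\left(\frac{1}{-37},188 \right)}} = \sqrt{\frac{63}{131} + \frac{1}{\frac{1}{-37}}} = \sqrt{63 \cdot \frac{1}{131} + \frac{1}{- \frac{1}{37}}} = \sqrt{\frac{63}{131} - 37} = \sqrt{- \frac{4784}{131}} = \frac{4 i \sqrt{39169}}{131}$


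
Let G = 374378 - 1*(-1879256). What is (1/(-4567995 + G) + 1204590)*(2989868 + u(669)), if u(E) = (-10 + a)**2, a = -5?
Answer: 8335949060415989977/2314361 ≈ 3.6018e+12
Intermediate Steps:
u(E) = 225 (u(E) = (-10 - 5)**2 = (-15)**2 = 225)
G = 2253634 (G = 374378 + 1879256 = 2253634)
(1/(-4567995 + G) + 1204590)*(2989868 + u(669)) = (1/(-4567995 + 2253634) + 1204590)*(2989868 + 225) = (1/(-2314361) + 1204590)*2990093 = (-1/2314361 + 1204590)*2990093 = (2787856116989/2314361)*2990093 = 8335949060415989977/2314361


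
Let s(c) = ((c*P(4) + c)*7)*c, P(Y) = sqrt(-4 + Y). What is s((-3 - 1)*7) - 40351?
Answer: -34863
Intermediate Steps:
s(c) = 7*c**2 (s(c) = ((c*sqrt(-4 + 4) + c)*7)*c = ((c*sqrt(0) + c)*7)*c = ((c*0 + c)*7)*c = ((0 + c)*7)*c = (c*7)*c = (7*c)*c = 7*c**2)
s((-3 - 1)*7) - 40351 = 7*((-3 - 1)*7)**2 - 40351 = 7*(-4*7)**2 - 40351 = 7*(-28)**2 - 40351 = 7*784 - 40351 = 5488 - 40351 = -34863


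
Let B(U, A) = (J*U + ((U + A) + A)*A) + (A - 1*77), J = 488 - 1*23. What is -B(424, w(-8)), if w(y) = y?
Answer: -193811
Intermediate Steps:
J = 465 (J = 488 - 23 = 465)
B(U, A) = -77 + A + 465*U + A*(U + 2*A) (B(U, A) = (465*U + ((U + A) + A)*A) + (A - 1*77) = (465*U + ((A + U) + A)*A) + (A - 77) = (465*U + (U + 2*A)*A) + (-77 + A) = (465*U + A*(U + 2*A)) + (-77 + A) = -77 + A + 465*U + A*(U + 2*A))
-B(424, w(-8)) = -(-77 - 8 + 2*(-8)² + 465*424 - 8*424) = -(-77 - 8 + 2*64 + 197160 - 3392) = -(-77 - 8 + 128 + 197160 - 3392) = -1*193811 = -193811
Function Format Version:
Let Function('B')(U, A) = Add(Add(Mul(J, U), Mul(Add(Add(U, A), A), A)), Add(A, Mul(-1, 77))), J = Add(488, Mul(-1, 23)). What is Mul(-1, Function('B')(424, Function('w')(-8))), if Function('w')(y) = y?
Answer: -193811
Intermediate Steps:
J = 465 (J = Add(488, -23) = 465)
Function('B')(U, A) = Add(-77, A, Mul(465, U), Mul(A, Add(U, Mul(2, A)))) (Function('B')(U, A) = Add(Add(Mul(465, U), Mul(Add(Add(U, A), A), A)), Add(A, Mul(-1, 77))) = Add(Add(Mul(465, U), Mul(Add(Add(A, U), A), A)), Add(A, -77)) = Add(Add(Mul(465, U), Mul(Add(U, Mul(2, A)), A)), Add(-77, A)) = Add(Add(Mul(465, U), Mul(A, Add(U, Mul(2, A)))), Add(-77, A)) = Add(-77, A, Mul(465, U), Mul(A, Add(U, Mul(2, A)))))
Mul(-1, Function('B')(424, Function('w')(-8))) = Mul(-1, Add(-77, -8, Mul(2, Pow(-8, 2)), Mul(465, 424), Mul(-8, 424))) = Mul(-1, Add(-77, -8, Mul(2, 64), 197160, -3392)) = Mul(-1, Add(-77, -8, 128, 197160, -3392)) = Mul(-1, 193811) = -193811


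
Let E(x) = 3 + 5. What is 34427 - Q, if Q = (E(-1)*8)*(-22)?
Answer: 35835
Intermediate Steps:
E(x) = 8
Q = -1408 (Q = (8*8)*(-22) = 64*(-22) = -1408)
34427 - Q = 34427 - 1*(-1408) = 34427 + 1408 = 35835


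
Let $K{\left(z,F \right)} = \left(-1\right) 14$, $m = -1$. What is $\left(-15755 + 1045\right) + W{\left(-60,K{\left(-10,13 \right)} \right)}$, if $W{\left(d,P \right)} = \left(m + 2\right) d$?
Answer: $-14770$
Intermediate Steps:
$K{\left(z,F \right)} = -14$
$W{\left(d,P \right)} = d$ ($W{\left(d,P \right)} = \left(-1 + 2\right) d = 1 d = d$)
$\left(-15755 + 1045\right) + W{\left(-60,K{\left(-10,13 \right)} \right)} = \left(-15755 + 1045\right) - 60 = -14710 - 60 = -14770$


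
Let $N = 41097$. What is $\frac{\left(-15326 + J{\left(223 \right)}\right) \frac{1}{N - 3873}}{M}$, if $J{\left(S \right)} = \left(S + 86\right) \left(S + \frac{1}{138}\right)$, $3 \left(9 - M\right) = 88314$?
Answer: $- \frac{2464829}{50391394416} \approx -4.8914 \cdot 10^{-5}$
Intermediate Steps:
$M = -29429$ ($M = 9 - 29438 = -29429$)
$J{\left(S \right)} = \left(86 + S\right) \left(\frac{1}{138} + S\right)$ ($J{\left(S \right)} = \left(86 + S\right) \left(S + \frac{1}{138}\right) = \left(86 + S\right) \left(\frac{1}{138} + S\right)$)
$\frac{\left(-15326 + J{\left(223 \right)}\right) \frac{1}{N - 3873}}{M} = \frac{\left(-15326 + \left(\frac{43}{69} + 223^{2} + \frac{11869}{138} \cdot 223\right)\right) \frac{1}{41097 - 3873}}{-29429} = \frac{-15326 + \left(\frac{43}{69} + 49729 + \frac{2646787}{138}\right)}{37224} \left(- \frac{1}{29429}\right) = \left(-15326 + \frac{3169825}{46}\right) \frac{1}{37224} \left(- \frac{1}{29429}\right) = \frac{2464829}{46} \cdot \frac{1}{37224} \left(- \frac{1}{29429}\right) = \frac{2464829}{1712304} \left(- \frac{1}{29429}\right) = - \frac{2464829}{50391394416}$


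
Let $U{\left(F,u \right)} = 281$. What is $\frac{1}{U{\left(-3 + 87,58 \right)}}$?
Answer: $\frac{1}{281} \approx 0.0035587$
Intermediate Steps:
$\frac{1}{U{\left(-3 + 87,58 \right)}} = \frac{1}{281}$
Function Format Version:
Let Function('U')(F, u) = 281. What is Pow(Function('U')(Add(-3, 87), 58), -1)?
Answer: Rational(1, 281) ≈ 0.0035587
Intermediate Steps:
Pow(Function('U')(Add(-3, 87), 58), -1) = Pow(281, -1) = Rational(1, 281)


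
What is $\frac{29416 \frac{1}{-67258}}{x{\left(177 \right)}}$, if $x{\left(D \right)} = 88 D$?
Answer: $- \frac{3677}{130951326} \approx -2.8079 \cdot 10^{-5}$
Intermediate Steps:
$\frac{29416 \frac{1}{-67258}}{x{\left(177 \right)}} = \frac{29416 \frac{1}{-67258}}{88 \cdot 177} = \frac{29416 \left(- \frac{1}{67258}\right)}{15576} = \left(- \frac{14708}{33629}\right) \frac{1}{15576} = - \frac{3677}{130951326}$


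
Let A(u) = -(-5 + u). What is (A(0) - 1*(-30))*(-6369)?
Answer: -222915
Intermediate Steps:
A(u) = 5 - u
(A(0) - 1*(-30))*(-6369) = ((5 - 1*0) - 1*(-30))*(-6369) = ((5 + 0) + 30)*(-6369) = (5 + 30)*(-6369) = 35*(-6369) = -222915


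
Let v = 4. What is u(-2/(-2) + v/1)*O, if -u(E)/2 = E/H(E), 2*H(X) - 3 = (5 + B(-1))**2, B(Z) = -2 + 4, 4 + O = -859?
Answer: 4315/13 ≈ 331.92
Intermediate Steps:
O = -863 (O = -4 - 859 = -863)
B(Z) = 2
H(X) = 26 (H(X) = 3/2 + (5 + 2)**2/2 = 3/2 + (1/2)*7**2 = 3/2 + (1/2)*49 = 3/2 + 49/2 = 26)
u(E) = -E/13 (u(E) = -2*E/26 = -E/13)
u(-2/(-2) + v/1)*O = -(-2/(-2) + 4/1)/13*(-863) = -(-2*(-1/2) + 4*1)/13*(-863) = -(1 + 4)/13*(-863) = -1/13*5*(-863) = -5/13*(-863) = 4315/13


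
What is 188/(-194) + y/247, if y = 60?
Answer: -17398/23959 ≈ -0.72616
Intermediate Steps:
188/(-194) + y/247 = 188/(-194) + 60/247 = 188*(-1/194) + 60*(1/247) = -94/97 + 60/247 = -17398/23959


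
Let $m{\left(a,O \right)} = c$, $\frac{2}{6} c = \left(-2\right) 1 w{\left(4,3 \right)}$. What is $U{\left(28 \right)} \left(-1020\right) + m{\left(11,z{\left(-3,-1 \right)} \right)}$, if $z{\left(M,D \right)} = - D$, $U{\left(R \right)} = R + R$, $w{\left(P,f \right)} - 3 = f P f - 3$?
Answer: $-57336$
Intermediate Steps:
$w{\left(P,f \right)} = P f^{2}$ ($w{\left(P,f \right)} = 3 + \left(f P f - 3\right) = 3 + \left(P f f - 3\right) = 3 + \left(P f^{2} - 3\right) = 3 + \left(-3 + P f^{2}\right) = P f^{2}$)
$U{\left(R \right)} = 2 R$
$c = -216$ ($c = 3 \left(-2\right) 1 \cdot 4 \cdot 3^{2} = 3 \left(- 2 \cdot 4 \cdot 9\right) = 3 \left(\left(-2\right) 36\right) = 3 \left(-72\right) = -216$)
$m{\left(a,O \right)} = -216$
$U{\left(28 \right)} \left(-1020\right) + m{\left(11,z{\left(-3,-1 \right)} \right)} = 2 \cdot 28 \left(-1020\right) - 216 = 56 \left(-1020\right) - 216 = -57120 - 216 = -57336$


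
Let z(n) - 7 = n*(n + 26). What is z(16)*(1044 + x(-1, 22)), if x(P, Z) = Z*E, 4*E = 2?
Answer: 716345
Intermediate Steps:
E = ½ (E = (¼)*2 = ½ ≈ 0.50000)
x(P, Z) = Z/2 (x(P, Z) = Z*(½) = Z/2)
z(n) = 7 + n*(26 + n) (z(n) = 7 + n*(n + 26) = 7 + n*(26 + n))
z(16)*(1044 + x(-1, 22)) = (7 + 16² + 26*16)*(1044 + (½)*22) = (7 + 256 + 416)*(1044 + 11) = 679*1055 = 716345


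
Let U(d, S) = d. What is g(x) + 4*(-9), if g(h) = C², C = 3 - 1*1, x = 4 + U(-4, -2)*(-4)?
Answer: -32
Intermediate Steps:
x = 20 (x = 4 - 4*(-4) = 4 + 16 = 20)
C = 2 (C = 3 - 1 = 2)
g(h) = 4 (g(h) = 2² = 4)
g(x) + 4*(-9) = 4 + 4*(-9) = 4 - 36 = -32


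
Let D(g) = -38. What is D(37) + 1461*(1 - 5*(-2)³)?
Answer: 59863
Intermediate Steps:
D(37) + 1461*(1 - 5*(-2)³) = -38 + 1461*(1 - 5*(-2)³) = -38 + 1461*(1 - 5*(-8)) = -38 + 1461*(1 + 40) = -38 + 1461*41 = -38 + 59901 = 59863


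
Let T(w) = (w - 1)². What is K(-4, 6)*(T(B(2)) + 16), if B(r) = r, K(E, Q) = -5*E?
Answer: 340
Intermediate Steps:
T(w) = (-1 + w)²
K(-4, 6)*(T(B(2)) + 16) = (-5*(-4))*((-1 + 2)² + 16) = 20*(1² + 16) = 20*(1 + 16) = 20*17 = 340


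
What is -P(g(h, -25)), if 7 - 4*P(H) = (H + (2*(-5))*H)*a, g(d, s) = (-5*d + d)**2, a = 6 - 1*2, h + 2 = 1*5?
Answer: -5191/4 ≈ -1297.8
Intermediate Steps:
h = 3 (h = -2 + 1*5 = -2 + 5 = 3)
a = 4 (a = 6 - 2 = 4)
g(d, s) = 16*d**2 (g(d, s) = (-4*d)**2 = 16*d**2)
P(H) = 7/4 + 9*H (P(H) = 7/4 - (H + (2*(-5))*H)*4/4 = 7/4 - (H - 10*H)*4/4 = 7/4 - (-9*H)*4/4 = 7/4 - (-9)*H = 7/4 + 9*H)
-P(g(h, -25)) = -(7/4 + 9*(16*3**2)) = -(7/4 + 9*(16*9)) = -(7/4 + 9*144) = -(7/4 + 1296) = -1*5191/4 = -5191/4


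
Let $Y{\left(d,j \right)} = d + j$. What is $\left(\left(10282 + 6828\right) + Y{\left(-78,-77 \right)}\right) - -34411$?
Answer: $51366$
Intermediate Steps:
$\left(\left(10282 + 6828\right) + Y{\left(-78,-77 \right)}\right) - -34411 = \left(\left(10282 + 6828\right) - 155\right) - -34411 = \left(17110 - 155\right) + 34411 = 16955 + 34411 = 51366$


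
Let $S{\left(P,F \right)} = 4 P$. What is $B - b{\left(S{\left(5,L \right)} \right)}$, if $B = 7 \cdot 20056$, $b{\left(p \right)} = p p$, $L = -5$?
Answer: $139992$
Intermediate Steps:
$b{\left(p \right)} = p^{2}$
$B = 140392$
$B - b{\left(S{\left(5,L \right)} \right)} = 140392 - \left(4 \cdot 5\right)^{2} = 140392 - 20^{2} = 140392 - 400 = 139992$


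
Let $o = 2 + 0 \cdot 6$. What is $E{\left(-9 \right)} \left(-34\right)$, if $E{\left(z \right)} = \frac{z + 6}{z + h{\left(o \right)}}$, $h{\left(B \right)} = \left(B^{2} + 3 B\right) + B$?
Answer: $34$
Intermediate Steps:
$o = 2$ ($o = 2 + 0 = 2$)
$h{\left(B \right)} = B^{2} + 4 B$
$E{\left(z \right)} = \frac{6 + z}{12 + z}$ ($E{\left(z \right)} = \frac{z + 6}{z + 2 \left(4 + 2\right)} = \frac{6 + z}{z + 2 \cdot 6} = \frac{6 + z}{z + 12} = \frac{6 + z}{12 + z}$)
$E{\left(-9 \right)} \left(-34\right) = \frac{6 - 9}{12 - 9} \left(-34\right) = \frac{1}{3} \left(-3\right) \left(-34\right) = \left(-1\right) \left(-34\right) = 34$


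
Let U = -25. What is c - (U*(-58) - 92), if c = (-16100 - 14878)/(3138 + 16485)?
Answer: -8893004/6541 ≈ -1359.6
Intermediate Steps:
c = -10326/6541 (c = -30978/19623 = -30978*1/19623 = -10326/6541 ≈ -1.5787)
c - (U*(-58) - 92) = -10326/6541 - (-25*(-58) - 92) = -10326/6541 - (1450 - 92) = -10326/6541 - 1*1358 = -10326/6541 - 1358 = -8893004/6541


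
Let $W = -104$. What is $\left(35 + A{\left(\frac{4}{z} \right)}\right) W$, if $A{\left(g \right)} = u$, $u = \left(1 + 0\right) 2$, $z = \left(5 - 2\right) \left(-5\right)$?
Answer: $-3848$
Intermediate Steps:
$z = -15$ ($z = 3 \left(-5\right) = -15$)
$u = 2$ ($u = 1 \cdot 2 = 2$)
$A{\left(g \right)} = 2$
$\left(35 + A{\left(\frac{4}{z} \right)}\right) W = \left(35 + 2\right) \left(-104\right) = 37 \left(-104\right) = -3848$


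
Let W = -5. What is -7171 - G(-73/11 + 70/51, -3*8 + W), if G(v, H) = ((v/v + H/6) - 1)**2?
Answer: -258997/36 ≈ -7194.4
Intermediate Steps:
G(v, H) = H**2/36 (G(v, H) = ((1 + H*(1/6)) - 1)**2 = ((1 + H/6) - 1)**2 = (H/6)**2 = H**2/36)
-7171 - G(-73/11 + 70/51, -3*8 + W) = -7171 - (-3*8 - 5)**2/36 = -7171 - (-24 - 5)**2/36 = -7171 - (-29)**2/36 = -7171 - 841/36 = -258997/36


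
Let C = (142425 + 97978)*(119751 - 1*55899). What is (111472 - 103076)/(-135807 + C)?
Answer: 8396/15350076549 ≈ 5.4697e-7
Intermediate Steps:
C = 15350212356 (C = 240403*(119751 - 55899) = 240403*63852 = 15350212356)
(111472 - 103076)/(-135807 + C) = (111472 - 103076)/(-135807 + 15350212356) = 8396/15350076549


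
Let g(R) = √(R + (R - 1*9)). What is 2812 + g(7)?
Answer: 2812 + √5 ≈ 2814.2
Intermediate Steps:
g(R) = √(-9 + 2*R) (g(R) = √(R + (R - 9)) = √(R + (-9 + R)) = √(-9 + 2*R))
2812 + g(7) = 2812 + √(-9 + 2*7) = 2812 + √(-9 + 14) = 2812 + √5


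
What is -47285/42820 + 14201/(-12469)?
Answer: -239536697/106784516 ≈ -2.2432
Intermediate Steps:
-47285/42820 + 14201/(-12469) = -47285*1/42820 + 14201*(-1/12469) = -9457/8564 - 14201/12469 = -239536697/106784516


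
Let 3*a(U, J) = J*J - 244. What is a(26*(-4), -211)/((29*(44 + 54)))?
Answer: 14759/2842 ≈ 5.1932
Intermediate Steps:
a(U, J) = -244/3 + J**2/3 (a(U, J) = (J*J - 244)/3 = (J**2 - 244)/3 = (-244 + J**2)/3 = -244/3 + J**2/3)
a(26*(-4), -211)/((29*(44 + 54))) = (-244/3 + (1/3)*(-211)**2)/((29*(44 + 54))) = (-244/3 + (1/3)*44521)/((29*98)) = (-244/3 + 44521/3)/2842 = 14759*(1/2842) = 14759/2842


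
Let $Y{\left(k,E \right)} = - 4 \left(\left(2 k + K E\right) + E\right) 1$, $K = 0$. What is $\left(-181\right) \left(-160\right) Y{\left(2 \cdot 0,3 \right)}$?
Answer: $-347520$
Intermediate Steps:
$Y{\left(k,E \right)} = - 8 k - 4 E$ ($Y{\left(k,E \right)} = - 4 \left(\left(2 k + 0 E\right) + E\right) 1 = - 4 \left(\left(2 k + 0\right) + E\right) 1 = - 4 \left(2 k + E\right) 1 = - 4 \left(E + 2 k\right) 1 = \left(- 8 k - 4 E\right) 1 = - 8 k - 4 E$)
$\left(-181\right) \left(-160\right) Y{\left(2 \cdot 0,3 \right)} = \left(-181\right) \left(-160\right) \left(- 8 \cdot 2 \cdot 0 - 12\right) = 28960 \left(\left(-8\right) 0 - 12\right) = 28960 \left(0 - 12\right) = 28960 \left(-12\right) = -347520$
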